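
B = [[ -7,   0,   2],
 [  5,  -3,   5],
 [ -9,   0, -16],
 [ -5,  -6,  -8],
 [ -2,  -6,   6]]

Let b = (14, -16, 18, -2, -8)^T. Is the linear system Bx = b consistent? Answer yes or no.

yes

Row reduce the augmented matrix [B | b].
R2 ← R2 + (5/7)·R1: [0, -3, 45/7, -6]
R3 ← R3 − (9/7)·R1: [0, 0, -130/7, 0]
R4 ← R4 − (5/7)·R1: [0, -6, -66/7, -12]
R5 ← R5 − (2/7)·R1: [0, -6, 38/7, -12]
R4 ← R4 − (2)·R2: [0, 0, -156/7, 0]
R5 ← R5 − (2)·R2: [0, 0, -52/7, 0]
R4 ← R4 − (6/5)·R3: [0, 0, 0, 0]
R5 ← R5 − (2/5)·R3: [0, 0, 0, 0]
The echelon form has 3 nonzero rows, and every pivot lies in the first 3 columns, so rank(B) = rank([B|b]) = 3.
The system is consistent.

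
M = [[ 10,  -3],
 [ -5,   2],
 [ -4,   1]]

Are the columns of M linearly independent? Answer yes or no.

Row reduce M to echelon form.
R2 ← R2 + (1/2)·R1: [0, 1/2]
R3 ← R3 + (2/5)·R1: [0, -1/5]
R3 ← R3 + (2/5)·R2: [0, 0]
2 pivots among 2 columns.
Every column is a pivot column, so the columns are linearly independent.

yes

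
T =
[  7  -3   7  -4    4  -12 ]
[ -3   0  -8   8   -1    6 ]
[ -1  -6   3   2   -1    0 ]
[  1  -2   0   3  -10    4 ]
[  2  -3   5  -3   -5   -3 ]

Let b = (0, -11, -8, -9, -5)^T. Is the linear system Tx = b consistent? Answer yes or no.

Row reduce the augmented matrix [T | b].
R2 ← R2 + (3/7)·R1: [0, -9/7, -5, 44/7, 5/7, 6/7, -11]
R3 ← R3 + (1/7)·R1: [0, -45/7, 4, 10/7, -3/7, -12/7, -8]
R4 ← R4 − (1/7)·R1: [0, -11/7, -1, 25/7, -74/7, 40/7, -9]
R5 ← R5 − (2/7)·R1: [0, -15/7, 3, -13/7, -43/7, 3/7, -5]
R3 ← R3 − (5)·R2: [0, 0, 29, -30, -4, -6, 47]
R4 ← R4 − (11/9)·R2: [0, 0, 46/9, -37/9, -103/9, 14/3, 40/9]
R5 ← R5 − (5/3)·R2: [0, 0, 34/3, -37/3, -22/3, -1, 40/3]
R4 ← R4 − (46/261)·R3: [0, 0, 0, 307/261, -2803/261, 166/29, -334/87]
R5 ← R5 − (34/87)·R3: [0, 0, 0, -53/87, -502/87, 39/29, -146/29]
R5 ← R5 + (159/307)·R4: [0, 0, 0, 0, -3479/307, 1323/307, -2156/307]
The echelon form has 5 nonzero rows, and every pivot lies in the first 6 columns, so rank(T) = rank([T|b]) = 5.
The system is consistent.

yes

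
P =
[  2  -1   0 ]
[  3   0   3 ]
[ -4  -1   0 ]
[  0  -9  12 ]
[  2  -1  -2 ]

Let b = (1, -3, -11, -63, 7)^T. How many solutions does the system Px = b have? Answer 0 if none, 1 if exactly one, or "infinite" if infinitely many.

Row reduce the augmented matrix [P | b].
R2 ← R2 − (3/2)·R1: [0, 3/2, 3, -9/2]
R3 ← R3 + (2)·R1: [0, -3, 0, -9]
R5 ← R5 − R1: [0, 0, -2, 6]
R3 ← R3 + (2)·R2: [0, 0, 6, -18]
R4 ← R4 + (6)·R2: [0, 0, 30, -90]
R4 ← R4 − (5)·R3: [0, 0, 0, 0]
R5 ← R5 + (1/3)·R3: [0, 0, 0, 0]
The echelon form has 3 nonzero rows, and every pivot lies in the first 3 columns, so rank(P) = rank([P|b]) = 3.
The system is consistent.
rank = 3 = number of unknowns, so the solution is unique.

1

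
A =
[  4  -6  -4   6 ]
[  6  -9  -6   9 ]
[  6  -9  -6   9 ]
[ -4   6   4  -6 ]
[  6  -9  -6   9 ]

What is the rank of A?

Row reduce to echelon form.
R2 ← R2 − (3/2)·R1: [0, 0, 0, 0]
R3 ← R3 − (3/2)·R1: [0, 0, 0, 0]
R4 ← R4 + R1: [0, 0, 0, 0]
R5 ← R5 − (3/2)·R1: [0, 0, 0, 0]
Echelon form has 1 nonzero row, so rank(A) = 1.

1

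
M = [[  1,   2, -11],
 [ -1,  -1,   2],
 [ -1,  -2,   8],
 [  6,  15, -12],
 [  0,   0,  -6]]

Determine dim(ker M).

0

Row reduce to echelon form.
R2 ← R2 + R1: [0, 1, -9]
R3 ← R3 + R1: [0, 0, -3]
R4 ← R4 − (6)·R1: [0, 3, 54]
R4 ← R4 − (3)·R2: [0, 0, 81]
R4 ← R4 + (27)·R3: [0, 0, 0]
R5 ← R5 − (2)·R3: [0, 0, 0]
3 nonzero rows, so rank(M) = 3.
M has 3 columns; by rank–nullity, nullity = 3 − 3 = 0.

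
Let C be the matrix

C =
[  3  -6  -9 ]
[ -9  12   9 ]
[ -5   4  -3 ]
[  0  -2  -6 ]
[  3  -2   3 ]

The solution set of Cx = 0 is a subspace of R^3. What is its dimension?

Row reduce to echelon form.
R2 ← R2 + (3)·R1: [0, -6, -18]
R3 ← R3 + (5/3)·R1: [0, -6, -18]
R5 ← R5 − R1: [0, 4, 12]
R3 ← R3 − R2: [0, 0, 0]
R4 ← R4 − (1/3)·R2: [0, 0, 0]
R5 ← R5 + (2/3)·R2: [0, 0, 0]
2 nonzero rows, so rank(C) = 2.
C has 3 columns; by rank–nullity, nullity = 3 − 2 = 1.

1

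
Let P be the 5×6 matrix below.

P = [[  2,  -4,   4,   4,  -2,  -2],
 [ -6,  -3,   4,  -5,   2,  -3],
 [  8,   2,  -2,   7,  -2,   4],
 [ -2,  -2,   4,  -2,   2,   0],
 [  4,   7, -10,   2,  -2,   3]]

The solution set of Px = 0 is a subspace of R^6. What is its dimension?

3

Row reduce to echelon form.
R2 ← R2 + (3)·R1: [0, -15, 16, 7, -4, -9]
R3 ← R3 − (4)·R1: [0, 18, -18, -9, 6, 12]
R4 ← R4 + R1: [0, -6, 8, 2, 0, -2]
R5 ← R5 − (2)·R1: [0, 15, -18, -6, 2, 7]
R3 ← R3 + (6/5)·R2: [0, 0, 6/5, -3/5, 6/5, 6/5]
R4 ← R4 − (2/5)·R2: [0, 0, 8/5, -4/5, 8/5, 8/5]
R5 ← R5 + R2: [0, 0, -2, 1, -2, -2]
R4 ← R4 − (4/3)·R3: [0, 0, 0, 0, 0, 0]
R5 ← R5 + (5/3)·R3: [0, 0, 0, 0, 0, 0]
3 nonzero rows, so rank(P) = 3.
P has 6 columns; by rank–nullity, nullity = 6 − 3 = 3.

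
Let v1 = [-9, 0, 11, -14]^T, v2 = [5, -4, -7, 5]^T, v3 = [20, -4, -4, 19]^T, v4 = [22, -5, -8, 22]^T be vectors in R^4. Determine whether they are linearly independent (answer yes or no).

no

Form the matrix with these vectors as rows and row reduce.
R2 ← R2 + (5/9)·R1: [0, -4, -8/9, -25/9]
R3 ← R3 + (20/9)·R1: [0, -4, 184/9, -109/9]
R4 ← R4 + (22/9)·R1: [0, -5, 170/9, -110/9]
R3 ← R3 − R2: [0, 0, 64/3, -28/3]
R4 ← R4 − (5/4)·R2: [0, 0, 20, -35/4]
R4 ← R4 − (15/16)·R3: [0, 0, 0, 0]
3 nonzero rows, so the 4 vectors span a space of dimension 3.
Since 3 < 4, the vectors are linearly dependent.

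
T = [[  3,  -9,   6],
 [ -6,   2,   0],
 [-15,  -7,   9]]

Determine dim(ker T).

1

Row reduce to echelon form.
R2 ← R2 + (2)·R1: [0, -16, 12]
R3 ← R3 + (5)·R1: [0, -52, 39]
R3 ← R3 − (13/4)·R2: [0, 0, 0]
2 nonzero rows, so rank(T) = 2.
T has 3 columns; by rank–nullity, nullity = 3 − 2 = 1.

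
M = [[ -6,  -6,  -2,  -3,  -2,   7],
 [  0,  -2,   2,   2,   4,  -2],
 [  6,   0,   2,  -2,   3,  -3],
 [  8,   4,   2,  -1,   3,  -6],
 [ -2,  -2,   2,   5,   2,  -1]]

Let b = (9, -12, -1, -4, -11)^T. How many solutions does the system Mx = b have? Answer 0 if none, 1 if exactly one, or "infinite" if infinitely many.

infinite

Row reduce the augmented matrix [M | b].
R3 ← R3 + R1: [0, -6, 0, -5, 1, 4, 8]
R4 ← R4 + (4/3)·R1: [0, -4, -2/3, -5, 1/3, 10/3, 8]
R5 ← R5 − (1/3)·R1: [0, 0, 8/3, 6, 8/3, -10/3, -14]
R3 ← R3 − (3)·R2: [0, 0, -6, -11, -11, 10, 44]
R4 ← R4 − (2)·R2: [0, 0, -14/3, -9, -23/3, 22/3, 32]
R4 ← R4 − (7/9)·R3: [0, 0, 0, -4/9, 8/9, -4/9, -20/9]
R5 ← R5 + (4/9)·R3: [0, 0, 0, 10/9, -20/9, 10/9, 50/9]
R5 ← R5 + (5/2)·R4: [0, 0, 0, 0, 0, 0, 0]
The echelon form has 4 nonzero rows, and every pivot lies in the first 6 columns, so rank(M) = rank([M|b]) = 4.
The system is consistent.
rank = 4 < 6 unknowns, so there are infinitely many solutions.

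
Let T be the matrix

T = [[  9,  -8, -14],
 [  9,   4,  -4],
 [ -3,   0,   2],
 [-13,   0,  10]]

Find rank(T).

3

Row reduce to echelon form.
R2 ← R2 − R1: [0, 12, 10]
R3 ← R3 + (1/3)·R1: [0, -8/3, -8/3]
R4 ← R4 + (13/9)·R1: [0, -104/9, -92/9]
R3 ← R3 + (2/9)·R2: [0, 0, -4/9]
R4 ← R4 + (26/27)·R2: [0, 0, -16/27]
R4 ← R4 − (4/3)·R3: [0, 0, 0]
Echelon form has 3 nonzero rows, so rank(T) = 3.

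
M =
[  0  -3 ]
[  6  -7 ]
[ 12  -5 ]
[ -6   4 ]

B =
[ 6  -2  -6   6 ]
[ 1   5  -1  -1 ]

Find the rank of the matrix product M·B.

First compute MB:
[[ -3, -15,   3,   3],
 [ 29, -47, -29,  43],
 [ 67, -49, -67,  77],
 [-32,  32,  32, -40]]
Now row reduce the product.
R2 ← R2 + (29/3)·R1: [0, -192, 0, 72]
R3 ← R3 + (67/3)·R1: [0, -384, 0, 144]
R4 ← R4 − (32/3)·R1: [0, 192, 0, -72]
R3 ← R3 − (2)·R2: [0, 0, 0, 0]
R4 ← R4 + R2: [0, 0, 0, 0]
2 nonzero rows, so rank(MB) = 2.

2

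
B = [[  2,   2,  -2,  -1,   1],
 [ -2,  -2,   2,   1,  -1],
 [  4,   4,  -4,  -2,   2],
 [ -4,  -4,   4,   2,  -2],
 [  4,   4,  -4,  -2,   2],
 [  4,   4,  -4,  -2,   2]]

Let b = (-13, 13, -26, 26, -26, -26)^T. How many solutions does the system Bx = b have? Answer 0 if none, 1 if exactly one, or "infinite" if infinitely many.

Row reduce the augmented matrix [B | b].
R2 ← R2 + R1: [0, 0, 0, 0, 0, 0]
R3 ← R3 − (2)·R1: [0, 0, 0, 0, 0, 0]
R4 ← R4 + (2)·R1: [0, 0, 0, 0, 0, 0]
R5 ← R5 − (2)·R1: [0, 0, 0, 0, 0, 0]
R6 ← R6 − (2)·R1: [0, 0, 0, 0, 0, 0]
The echelon form has 1 nonzero rows, and every pivot lies in the first 5 columns, so rank(B) = rank([B|b]) = 1.
The system is consistent.
rank = 1 < 5 unknowns, so there are infinitely many solutions.

infinite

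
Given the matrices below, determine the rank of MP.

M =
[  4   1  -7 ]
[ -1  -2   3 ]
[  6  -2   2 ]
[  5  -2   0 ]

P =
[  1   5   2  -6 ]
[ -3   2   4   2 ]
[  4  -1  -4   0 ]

3

First compute MP:
[[-27,  29,  40, -22],
 [ 17, -12, -22,   2],
 [ 20,  24,  -4, -40],
 [ 11,  21,   2, -34]]
Now row reduce the product.
R2 ← R2 + (17/27)·R1: [0, 169/27, 86/27, -320/27]
R3 ← R3 + (20/27)·R1: [0, 1228/27, 692/27, -1520/27]
R4 ← R4 + (11/27)·R1: [0, 886/27, 494/27, -1160/27]
R3 ← R3 − (1228/169)·R2: [0, 0, 420/169, 5040/169]
R4 ← R4 − (886/169)·R2: [0, 0, 270/169, 3240/169]
R4 ← R4 − (9/14)·R3: [0, 0, 0, 0]
3 nonzero rows, so rank(MP) = 3.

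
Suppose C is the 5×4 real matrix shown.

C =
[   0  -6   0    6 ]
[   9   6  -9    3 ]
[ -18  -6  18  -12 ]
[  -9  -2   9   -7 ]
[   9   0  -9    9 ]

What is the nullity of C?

Row reduce to echelon form.
Swap R1 ↔ R2
R3 ← R3 + (2)·R1: [0, 6, 0, -6]
R4 ← R4 + R1: [0, 4, 0, -4]
R5 ← R5 − R1: [0, -6, 0, 6]
R3 ← R3 + R2: [0, 0, 0, 0]
R4 ← R4 + (2/3)·R2: [0, 0, 0, 0]
R5 ← R5 − R2: [0, 0, 0, 0]
2 nonzero rows, so rank(C) = 2.
C has 4 columns; by rank–nullity, nullity = 4 − 2 = 2.

2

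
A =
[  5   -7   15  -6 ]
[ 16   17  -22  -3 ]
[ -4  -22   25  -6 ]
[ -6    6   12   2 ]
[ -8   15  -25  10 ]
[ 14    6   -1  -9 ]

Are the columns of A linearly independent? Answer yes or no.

yes

Row reduce A to echelon form.
R2 ← R2 − (16/5)·R1: [0, 197/5, -70, 81/5]
R3 ← R3 + (4/5)·R1: [0, -138/5, 37, -54/5]
R4 ← R4 + (6/5)·R1: [0, -12/5, 30, -26/5]
R5 ← R5 + (8/5)·R1: [0, 19/5, -1, 2/5]
R6 ← R6 − (14/5)·R1: [0, 128/5, -43, 39/5]
R3 ← R3 + (138/197)·R2: [0, 0, -2371/197, 108/197]
R4 ← R4 + (12/197)·R2: [0, 0, 5070/197, -830/197]
R5 ← R5 − (19/197)·R2: [0, 0, 1133/197, -229/197]
R6 ← R6 − (128/197)·R2: [0, 0, 489/197, -537/197]
R4 ← R4 + (5070/2371)·R3: [0, 0, 0, -7210/2371]
R5 ← R5 + (1133/2371)·R3: [0, 0, 0, -2135/2371]
R6 ← R6 + (489/2371)·R3: [0, 0, 0, -6195/2371]
R5 ← R5 − (61/206)·R4: [0, 0, 0, 0]
R6 ← R6 − (177/206)·R4: [0, 0, 0, 0]
4 pivots among 4 columns.
Every column is a pivot column, so the columns are linearly independent.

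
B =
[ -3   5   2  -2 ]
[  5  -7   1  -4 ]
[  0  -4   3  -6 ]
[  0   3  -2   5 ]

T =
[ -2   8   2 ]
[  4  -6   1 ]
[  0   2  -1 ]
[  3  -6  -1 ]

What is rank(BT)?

3

First compute BT:
[[ 20, -38,  -1],
 [-50, 108,   6],
 [-34,  66,  -1],
 [ 27, -52,   0]]
Now row reduce the product.
R2 ← R2 + (5/2)·R1: [0, 13, 7/2]
R3 ← R3 + (17/10)·R1: [0, 7/5, -27/10]
R4 ← R4 − (27/20)·R1: [0, -7/10, 27/20]
R3 ← R3 − (7/65)·R2: [0, 0, -40/13]
R4 ← R4 + (7/130)·R2: [0, 0, 20/13]
R4 ← R4 + (1/2)·R3: [0, 0, 0]
3 nonzero rows, so rank(BT) = 3.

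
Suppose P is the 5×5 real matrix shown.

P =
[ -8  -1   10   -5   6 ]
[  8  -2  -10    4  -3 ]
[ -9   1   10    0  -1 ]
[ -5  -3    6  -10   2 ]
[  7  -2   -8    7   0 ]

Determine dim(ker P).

0

Row reduce to echelon form.
R2 ← R2 + R1: [0, -3, 0, -1, 3]
R3 ← R3 − (9/8)·R1: [0, 17/8, -5/4, 45/8, -31/4]
R4 ← R4 − (5/8)·R1: [0, -19/8, -1/4, -55/8, -7/4]
R5 ← R5 + (7/8)·R1: [0, -23/8, 3/4, 21/8, 21/4]
R3 ← R3 + (17/24)·R2: [0, 0, -5/4, 59/12, -45/8]
R4 ← R4 − (19/24)·R2: [0, 0, -1/4, -73/12, -33/8]
R5 ← R5 − (23/24)·R2: [0, 0, 3/4, 43/12, 19/8]
R4 ← R4 − (1/5)·R3: [0, 0, 0, -106/15, -3]
R5 ← R5 + (3/5)·R3: [0, 0, 0, 98/15, -1]
R5 ← R5 + (49/53)·R4: [0, 0, 0, 0, -200/53]
5 nonzero rows, so rank(P) = 5.
P has 5 columns; by rank–nullity, nullity = 5 − 5 = 0.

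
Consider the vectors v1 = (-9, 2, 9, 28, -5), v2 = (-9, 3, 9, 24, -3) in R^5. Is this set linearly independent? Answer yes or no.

yes

Form the matrix with these vectors as rows and row reduce.
R2 ← R2 − R1: [0, 1, 0, -4, 2]
2 nonzero rows, so the 2 vectors span a space of dimension 2.
Since 2 = 2, the vectors are linearly independent.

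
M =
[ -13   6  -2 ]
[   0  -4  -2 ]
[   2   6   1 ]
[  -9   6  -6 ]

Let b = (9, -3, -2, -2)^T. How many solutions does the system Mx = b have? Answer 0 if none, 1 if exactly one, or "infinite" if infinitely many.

0

Row reduce the augmented matrix [M | b].
R3 ← R3 + (2/13)·R1: [0, 90/13, 9/13, -8/13]
R4 ← R4 − (9/13)·R1: [0, 24/13, -60/13, -107/13]
R3 ← R3 + (45/26)·R2: [0, 0, -36/13, -151/26]
R4 ← R4 + (6/13)·R2: [0, 0, -72/13, -125/13]
R4 ← R4 − (2)·R3: [0, 0, 0, 2]
The echelon form has 4 nonzero rows; the last pivot sits in the augmented column, so rank(M) = 3 but rank([M|b]) = 4.
Since the ranks differ, the system is inconsistent.
It has no solutions.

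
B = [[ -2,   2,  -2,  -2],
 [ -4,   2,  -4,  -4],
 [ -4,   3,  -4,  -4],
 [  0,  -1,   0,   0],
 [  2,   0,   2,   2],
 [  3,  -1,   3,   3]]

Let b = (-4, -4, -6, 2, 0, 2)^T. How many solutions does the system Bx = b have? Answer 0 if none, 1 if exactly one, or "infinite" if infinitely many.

infinite

Row reduce the augmented matrix [B | b].
R2 ← R2 − (2)·R1: [0, -2, 0, 0, 4]
R3 ← R3 − (2)·R1: [0, -1, 0, 0, 2]
R5 ← R5 + R1: [0, 2, 0, 0, -4]
R6 ← R6 + (3/2)·R1: [0, 2, 0, 0, -4]
R3 ← R3 − (1/2)·R2: [0, 0, 0, 0, 0]
R4 ← R4 − (1/2)·R2: [0, 0, 0, 0, 0]
R5 ← R5 + R2: [0, 0, 0, 0, 0]
R6 ← R6 + R2: [0, 0, 0, 0, 0]
The echelon form has 2 nonzero rows, and every pivot lies in the first 4 columns, so rank(B) = rank([B|b]) = 2.
The system is consistent.
rank = 2 < 4 unknowns, so there are infinitely many solutions.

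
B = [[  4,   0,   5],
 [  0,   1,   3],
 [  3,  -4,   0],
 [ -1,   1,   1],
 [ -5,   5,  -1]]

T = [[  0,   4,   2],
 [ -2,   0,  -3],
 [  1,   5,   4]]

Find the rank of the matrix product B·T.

First compute BT:
[[  5,  41,  28],
 [  1,  15,   9],
 [  8,  12,  18],
 [ -1,   1,  -1],
 [-11, -25, -29]]
Now row reduce the product.
R2 ← R2 − (1/5)·R1: [0, 34/5, 17/5]
R3 ← R3 − (8/5)·R1: [0, -268/5, -134/5]
R4 ← R4 + (1/5)·R1: [0, 46/5, 23/5]
R5 ← R5 + (11/5)·R1: [0, 326/5, 163/5]
R3 ← R3 + (134/17)·R2: [0, 0, 0]
R4 ← R4 − (23/17)·R2: [0, 0, 0]
R5 ← R5 − (163/17)·R2: [0, 0, 0]
2 nonzero rows, so rank(BT) = 2.

2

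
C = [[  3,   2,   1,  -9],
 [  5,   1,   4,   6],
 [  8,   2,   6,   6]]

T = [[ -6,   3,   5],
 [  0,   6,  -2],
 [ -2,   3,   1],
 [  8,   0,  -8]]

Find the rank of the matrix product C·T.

First compute CT:
[[-92,  24,  84],
 [ 10,  33, -21],
 [-12,  54,  -6]]
Now row reduce the product.
R2 ← R2 + (5/46)·R1: [0, 819/23, -273/23]
R3 ← R3 − (3/23)·R1: [0, 1170/23, -390/23]
R3 ← R3 − (10/7)·R2: [0, 0, 0]
2 nonzero rows, so rank(CT) = 2.

2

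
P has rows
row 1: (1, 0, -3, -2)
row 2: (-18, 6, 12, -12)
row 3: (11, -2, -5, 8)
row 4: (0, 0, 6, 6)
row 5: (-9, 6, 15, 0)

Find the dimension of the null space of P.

Row reduce to echelon form.
R2 ← R2 + (18)·R1: [0, 6, -42, -48]
R3 ← R3 − (11)·R1: [0, -2, 28, 30]
R5 ← R5 + (9)·R1: [0, 6, -12, -18]
R3 ← R3 + (1/3)·R2: [0, 0, 14, 14]
R5 ← R5 − R2: [0, 0, 30, 30]
R4 ← R4 − (3/7)·R3: [0, 0, 0, 0]
R5 ← R5 − (15/7)·R3: [0, 0, 0, 0]
3 nonzero rows, so rank(P) = 3.
P has 4 columns; by rank–nullity, nullity = 4 − 3 = 1.

1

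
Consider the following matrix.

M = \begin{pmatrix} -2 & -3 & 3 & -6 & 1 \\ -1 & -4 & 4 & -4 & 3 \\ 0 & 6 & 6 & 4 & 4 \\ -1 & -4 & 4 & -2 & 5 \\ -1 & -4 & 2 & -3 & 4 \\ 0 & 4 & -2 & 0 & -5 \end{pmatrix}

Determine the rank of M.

5

Row reduce to echelon form.
R2 ← R2 − (1/2)·R1: [0, -5/2, 5/2, -1, 5/2]
R4 ← R4 − (1/2)·R1: [0, -5/2, 5/2, 1, 9/2]
R5 ← R5 − (1/2)·R1: [0, -5/2, 1/2, 0, 7/2]
R3 ← R3 + (12/5)·R2: [0, 0, 12, 8/5, 10]
R4 ← R4 − R2: [0, 0, 0, 2, 2]
R5 ← R5 − R2: [0, 0, -2, 1, 1]
R6 ← R6 + (8/5)·R2: [0, 0, 2, -8/5, -1]
R5 ← R5 + (1/6)·R3: [0, 0, 0, 19/15, 8/3]
R6 ← R6 − (1/6)·R3: [0, 0, 0, -28/15, -8/3]
R5 ← R5 − (19/30)·R4: [0, 0, 0, 0, 7/5]
R6 ← R6 + (14/15)·R4: [0, 0, 0, 0, -4/5]
R6 ← R6 + (4/7)·R5: [0, 0, 0, 0, 0]
Echelon form has 5 nonzero rows, so rank(M) = 5.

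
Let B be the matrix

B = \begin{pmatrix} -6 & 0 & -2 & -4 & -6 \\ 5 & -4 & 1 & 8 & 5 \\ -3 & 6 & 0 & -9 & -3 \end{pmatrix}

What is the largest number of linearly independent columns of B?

Row reduce to echelon form.
R2 ← R2 + (5/6)·R1: [0, -4, -2/3, 14/3, 0]
R3 ← R3 − (1/2)·R1: [0, 6, 1, -7, 0]
R3 ← R3 + (3/2)·R2: [0, 0, 0, 0, 0]
Echelon form has 2 nonzero rows, so rank(B) = 2.
The rank gives the maximum number of linearly independent columns: 2.

2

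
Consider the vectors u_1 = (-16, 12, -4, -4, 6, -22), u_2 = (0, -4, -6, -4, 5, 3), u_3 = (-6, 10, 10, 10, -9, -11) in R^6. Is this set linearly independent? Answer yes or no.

yes

Form the matrix with these vectors as rows and row reduce.
R3 ← R3 − (3/8)·R1: [0, 11/2, 23/2, 23/2, -45/4, -11/4]
R3 ← R3 + (11/8)·R2: [0, 0, 13/4, 6, -35/8, 11/8]
3 nonzero rows, so the 3 vectors span a space of dimension 3.
Since 3 = 3, the vectors are linearly independent.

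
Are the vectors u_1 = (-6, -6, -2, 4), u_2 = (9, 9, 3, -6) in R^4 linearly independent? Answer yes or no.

Form the matrix with these vectors as rows and row reduce.
R2 ← R2 + (3/2)·R1: [0, 0, 0, 0]
1 nonzero row, so the 2 vectors span a space of dimension 1.
Since 1 < 2, the vectors are linearly dependent.

no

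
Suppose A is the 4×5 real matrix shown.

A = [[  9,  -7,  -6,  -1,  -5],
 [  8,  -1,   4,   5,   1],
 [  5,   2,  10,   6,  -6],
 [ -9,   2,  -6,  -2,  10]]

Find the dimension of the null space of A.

Row reduce to echelon form.
R2 ← R2 − (8/9)·R1: [0, 47/9, 28/3, 53/9, 49/9]
R3 ← R3 − (5/9)·R1: [0, 53/9, 40/3, 59/9, -29/9]
R4 ← R4 + R1: [0, -5, -12, -3, 5]
R3 ← R3 − (53/47)·R2: [0, 0, 132/47, -4/47, -440/47]
R4 ← R4 + (45/47)·R2: [0, 0, -144/47, 124/47, 480/47]
R4 ← R4 + (12/11)·R3: [0, 0, 0, 28/11, 0]
4 nonzero rows, so rank(A) = 4.
A has 5 columns; by rank–nullity, nullity = 5 − 4 = 1.

1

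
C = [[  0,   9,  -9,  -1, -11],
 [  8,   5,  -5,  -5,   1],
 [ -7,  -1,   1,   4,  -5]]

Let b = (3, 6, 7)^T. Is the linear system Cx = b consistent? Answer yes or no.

no

Row reduce the augmented matrix [C | b].
Swap R1 ↔ R2
R3 ← R3 + (7/8)·R1: [0, 27/8, -27/8, -3/8, -33/8, 49/4]
R3 ← R3 − (3/8)·R2: [0, 0, 0, 0, 0, 89/8]
The echelon form has 3 nonzero rows; the last pivot sits in the augmented column, so rank(C) = 2 but rank([C|b]) = 3.
Since the ranks differ, the system is inconsistent.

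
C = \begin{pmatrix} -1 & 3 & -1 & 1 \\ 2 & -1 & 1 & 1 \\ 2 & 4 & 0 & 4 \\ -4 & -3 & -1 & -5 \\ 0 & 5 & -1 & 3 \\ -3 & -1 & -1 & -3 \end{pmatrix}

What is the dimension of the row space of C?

Row reduce to echelon form.
R2 ← R2 + (2)·R1: [0, 5, -1, 3]
R3 ← R3 + (2)·R1: [0, 10, -2, 6]
R4 ← R4 − (4)·R1: [0, -15, 3, -9]
R6 ← R6 − (3)·R1: [0, -10, 2, -6]
R3 ← R3 − (2)·R2: [0, 0, 0, 0]
R4 ← R4 + (3)·R2: [0, 0, 0, 0]
R5 ← R5 − R2: [0, 0, 0, 0]
R6 ← R6 + (2)·R2: [0, 0, 0, 0]
Echelon form has 2 nonzero rows, so rank(C) = 2.
The row space has dimension equal to the rank: 2.

2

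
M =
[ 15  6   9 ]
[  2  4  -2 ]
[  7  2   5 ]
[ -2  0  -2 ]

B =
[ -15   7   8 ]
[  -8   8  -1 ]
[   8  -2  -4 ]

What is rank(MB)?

First compute MB:
[[-201, 135,  78],
 [-78,  50,  20],
 [-81,  55,  34],
 [ 14, -10,  -8]]
Now row reduce the product.
R2 ← R2 − (26/67)·R1: [0, -160/67, -688/67]
R3 ← R3 − (27/67)·R1: [0, 40/67, 172/67]
R4 ← R4 + (14/201)·R1: [0, -40/67, -172/67]
R3 ← R3 + (1/4)·R2: [0, 0, 0]
R4 ← R4 − (1/4)·R2: [0, 0, 0]
2 nonzero rows, so rank(MB) = 2.

2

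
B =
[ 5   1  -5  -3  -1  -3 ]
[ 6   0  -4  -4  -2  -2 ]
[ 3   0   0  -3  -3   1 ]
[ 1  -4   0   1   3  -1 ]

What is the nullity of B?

Row reduce to echelon form.
R2 ← R2 − (6/5)·R1: [0, -6/5, 2, -2/5, -4/5, 8/5]
R3 ← R3 − (3/5)·R1: [0, -3/5, 3, -6/5, -12/5, 14/5]
R4 ← R4 − (1/5)·R1: [0, -21/5, 1, 8/5, 16/5, -2/5]
R3 ← R3 − (1/2)·R2: [0, 0, 2, -1, -2, 2]
R4 ← R4 − (7/2)·R2: [0, 0, -6, 3, 6, -6]
R4 ← R4 + (3)·R3: [0, 0, 0, 0, 0, 0]
3 nonzero rows, so rank(B) = 3.
B has 6 columns; by rank–nullity, nullity = 6 − 3 = 3.

3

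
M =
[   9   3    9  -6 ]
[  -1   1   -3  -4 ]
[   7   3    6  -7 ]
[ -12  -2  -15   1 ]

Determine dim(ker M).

2

Row reduce to echelon form.
R2 ← R2 + (1/9)·R1: [0, 4/3, -2, -14/3]
R3 ← R3 − (7/9)·R1: [0, 2/3, -1, -7/3]
R4 ← R4 + (4/3)·R1: [0, 2, -3, -7]
R3 ← R3 − (1/2)·R2: [0, 0, 0, 0]
R4 ← R4 − (3/2)·R2: [0, 0, 0, 0]
2 nonzero rows, so rank(M) = 2.
M has 4 columns; by rank–nullity, nullity = 4 − 2 = 2.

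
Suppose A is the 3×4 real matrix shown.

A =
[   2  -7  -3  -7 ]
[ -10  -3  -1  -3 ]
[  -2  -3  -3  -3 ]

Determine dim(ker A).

Row reduce to echelon form.
R2 ← R2 + (5)·R1: [0, -38, -16, -38]
R3 ← R3 + R1: [0, -10, -6, -10]
R3 ← R3 − (5/19)·R2: [0, 0, -34/19, 0]
3 nonzero rows, so rank(A) = 3.
A has 4 columns; by rank–nullity, nullity = 4 − 3 = 1.

1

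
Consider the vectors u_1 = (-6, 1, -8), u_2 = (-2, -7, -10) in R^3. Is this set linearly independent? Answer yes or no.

yes

Form the matrix with these vectors as rows and row reduce.
R2 ← R2 − (1/3)·R1: [0, -22/3, -22/3]
2 nonzero rows, so the 2 vectors span a space of dimension 2.
Since 2 = 2, the vectors are linearly independent.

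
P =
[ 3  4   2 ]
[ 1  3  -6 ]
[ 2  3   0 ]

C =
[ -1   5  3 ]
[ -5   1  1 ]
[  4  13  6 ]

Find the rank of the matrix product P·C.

First compute PC:
[[-15,  45,  25],
 [-40, -70, -30],
 [-17,  13,   9]]
Now row reduce the product.
R2 ← R2 − (8/3)·R1: [0, -190, -290/3]
R3 ← R3 − (17/15)·R1: [0, -38, -58/3]
R3 ← R3 − (1/5)·R2: [0, 0, 0]
2 nonzero rows, so rank(PC) = 2.

2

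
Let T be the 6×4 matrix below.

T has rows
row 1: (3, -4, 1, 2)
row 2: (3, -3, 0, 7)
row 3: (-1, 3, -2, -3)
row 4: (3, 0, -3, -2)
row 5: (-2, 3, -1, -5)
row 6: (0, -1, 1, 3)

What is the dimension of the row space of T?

Row reduce to echelon form.
R2 ← R2 − R1: [0, 1, -1, 5]
R3 ← R3 + (1/3)·R1: [0, 5/3, -5/3, -7/3]
R4 ← R4 − R1: [0, 4, -4, -4]
R5 ← R5 + (2/3)·R1: [0, 1/3, -1/3, -11/3]
R3 ← R3 − (5/3)·R2: [0, 0, 0, -32/3]
R4 ← R4 − (4)·R2: [0, 0, 0, -24]
R5 ← R5 − (1/3)·R2: [0, 0, 0, -16/3]
R6 ← R6 + R2: [0, 0, 0, 8]
R4 ← R4 − (9/4)·R3: [0, 0, 0, 0]
R5 ← R5 − (1/2)·R3: [0, 0, 0, 0]
R6 ← R6 + (3/4)·R3: [0, 0, 0, 0]
Echelon form has 3 nonzero rows, so rank(T) = 3.
The row space has dimension equal to the rank: 3.

3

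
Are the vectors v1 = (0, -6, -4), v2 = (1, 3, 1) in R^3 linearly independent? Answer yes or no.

Form the matrix with these vectors as rows and row reduce.
Swap R1 ↔ R2
2 nonzero rows, so the 2 vectors span a space of dimension 2.
Since 2 = 2, the vectors are linearly independent.

yes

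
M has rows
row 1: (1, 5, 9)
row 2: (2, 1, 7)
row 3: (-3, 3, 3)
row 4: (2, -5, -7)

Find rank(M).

Row reduce to echelon form.
R2 ← R2 − (2)·R1: [0, -9, -11]
R3 ← R3 + (3)·R1: [0, 18, 30]
R4 ← R4 − (2)·R1: [0, -15, -25]
R3 ← R3 + (2)·R2: [0, 0, 8]
R4 ← R4 − (5/3)·R2: [0, 0, -20/3]
R4 ← R4 + (5/6)·R3: [0, 0, 0]
Echelon form has 3 nonzero rows, so rank(M) = 3.

3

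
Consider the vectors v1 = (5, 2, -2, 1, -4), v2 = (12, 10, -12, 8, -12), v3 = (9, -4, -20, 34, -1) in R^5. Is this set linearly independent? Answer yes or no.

yes

Form the matrix with these vectors as rows and row reduce.
R2 ← R2 − (12/5)·R1: [0, 26/5, -36/5, 28/5, -12/5]
R3 ← R3 − (9/5)·R1: [0, -38/5, -82/5, 161/5, 31/5]
R3 ← R3 + (19/13)·R2: [0, 0, -350/13, 525/13, 35/13]
3 nonzero rows, so the 3 vectors span a space of dimension 3.
Since 3 = 3, the vectors are linearly independent.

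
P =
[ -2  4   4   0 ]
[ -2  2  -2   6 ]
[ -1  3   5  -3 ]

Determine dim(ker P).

2

Row reduce to echelon form.
R2 ← R2 − R1: [0, -2, -6, 6]
R3 ← R3 − (1/2)·R1: [0, 1, 3, -3]
R3 ← R3 + (1/2)·R2: [0, 0, 0, 0]
2 nonzero rows, so rank(P) = 2.
P has 4 columns; by rank–nullity, nullity = 4 − 2 = 2.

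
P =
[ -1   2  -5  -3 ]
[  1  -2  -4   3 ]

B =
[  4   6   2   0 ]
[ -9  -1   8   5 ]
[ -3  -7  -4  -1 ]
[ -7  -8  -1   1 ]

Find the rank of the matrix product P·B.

2

First compute PB:
[[ 14,  51,  37,  12],
 [ 13,  12,  -1,  -3]]
Now row reduce the product.
R2 ← R2 − (13/14)·R1: [0, -495/14, -495/14, -99/7]
2 nonzero rows, so rank(PB) = 2.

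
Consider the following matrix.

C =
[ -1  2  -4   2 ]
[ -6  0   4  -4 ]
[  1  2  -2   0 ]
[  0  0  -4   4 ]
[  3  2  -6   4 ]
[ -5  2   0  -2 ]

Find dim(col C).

3

Row reduce to echelon form.
R2 ← R2 − (6)·R1: [0, -12, 28, -16]
R3 ← R3 + R1: [0, 4, -6, 2]
R5 ← R5 + (3)·R1: [0, 8, -18, 10]
R6 ← R6 − (5)·R1: [0, -8, 20, -12]
R3 ← R3 + (1/3)·R2: [0, 0, 10/3, -10/3]
R5 ← R5 + (2/3)·R2: [0, 0, 2/3, -2/3]
R6 ← R6 − (2/3)·R2: [0, 0, 4/3, -4/3]
R4 ← R4 + (6/5)·R3: [0, 0, 0, 0]
R5 ← R5 − (1/5)·R3: [0, 0, 0, 0]
R6 ← R6 − (2/5)·R3: [0, 0, 0, 0]
Echelon form has 3 nonzero rows, so rank(C) = 3.
The column space has dimension equal to the rank: 3.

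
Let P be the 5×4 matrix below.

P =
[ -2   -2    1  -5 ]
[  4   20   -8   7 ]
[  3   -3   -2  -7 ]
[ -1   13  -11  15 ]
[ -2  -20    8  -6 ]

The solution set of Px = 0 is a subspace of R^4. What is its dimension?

Row reduce to echelon form.
R2 ← R2 + (2)·R1: [0, 16, -6, -3]
R3 ← R3 + (3/2)·R1: [0, -6, -1/2, -29/2]
R4 ← R4 − (1/2)·R1: [0, 14, -23/2, 35/2]
R5 ← R5 − R1: [0, -18, 7, -1]
R3 ← R3 + (3/8)·R2: [0, 0, -11/4, -125/8]
R4 ← R4 − (7/8)·R2: [0, 0, -25/4, 161/8]
R5 ← R5 + (9/8)·R2: [0, 0, 1/4, -35/8]
R4 ← R4 − (25/11)·R3: [0, 0, 0, 612/11]
R5 ← R5 + (1/11)·R3: [0, 0, 0, -255/44]
R5 ← R5 + (5/48)·R4: [0, 0, 0, 0]
4 nonzero rows, so rank(P) = 4.
P has 4 columns; by rank–nullity, nullity = 4 − 4 = 0.

0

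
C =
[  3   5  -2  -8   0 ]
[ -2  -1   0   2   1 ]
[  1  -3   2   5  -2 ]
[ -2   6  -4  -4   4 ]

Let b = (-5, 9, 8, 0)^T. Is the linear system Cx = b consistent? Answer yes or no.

no

Row reduce the augmented matrix [C | b].
R2 ← R2 + (2/3)·R1: [0, 7/3, -4/3, -10/3, 1, 17/3]
R3 ← R3 − (1/3)·R1: [0, -14/3, 8/3, 23/3, -2, 29/3]
R4 ← R4 + (2/3)·R1: [0, 28/3, -16/3, -28/3, 4, -10/3]
R3 ← R3 + (2)·R2: [0, 0, 0, 1, 0, 21]
R4 ← R4 − (4)·R2: [0, 0, 0, 4, 0, -26]
R4 ← R4 − (4)·R3: [0, 0, 0, 0, 0, -110]
The echelon form has 4 nonzero rows; the last pivot sits in the augmented column, so rank(C) = 3 but rank([C|b]) = 4.
Since the ranks differ, the system is inconsistent.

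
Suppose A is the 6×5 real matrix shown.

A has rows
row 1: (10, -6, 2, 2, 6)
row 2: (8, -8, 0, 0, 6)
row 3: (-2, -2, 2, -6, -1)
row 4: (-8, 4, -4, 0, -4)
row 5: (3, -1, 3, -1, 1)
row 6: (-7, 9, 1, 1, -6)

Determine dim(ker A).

2

Row reduce to echelon form.
R2 ← R2 − (4/5)·R1: [0, -16/5, -8/5, -8/5, 6/5]
R3 ← R3 + (1/5)·R1: [0, -16/5, 12/5, -28/5, 1/5]
R4 ← R4 + (4/5)·R1: [0, -4/5, -12/5, 8/5, 4/5]
R5 ← R5 − (3/10)·R1: [0, 4/5, 12/5, -8/5, -4/5]
R6 ← R6 + (7/10)·R1: [0, 24/5, 12/5, 12/5, -9/5]
R3 ← R3 − R2: [0, 0, 4, -4, -1]
R4 ← R4 − (1/4)·R2: [0, 0, -2, 2, 1/2]
R5 ← R5 + (1/4)·R2: [0, 0, 2, -2, -1/2]
R6 ← R6 + (3/2)·R2: [0, 0, 0, 0, 0]
R4 ← R4 + (1/2)·R3: [0, 0, 0, 0, 0]
R5 ← R5 − (1/2)·R3: [0, 0, 0, 0, 0]
3 nonzero rows, so rank(A) = 3.
A has 5 columns; by rank–nullity, nullity = 5 − 3 = 2.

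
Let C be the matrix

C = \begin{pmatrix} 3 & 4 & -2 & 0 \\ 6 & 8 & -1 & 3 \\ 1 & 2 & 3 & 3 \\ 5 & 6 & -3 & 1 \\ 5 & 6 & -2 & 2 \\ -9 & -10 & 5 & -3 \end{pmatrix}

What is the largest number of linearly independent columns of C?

Row reduce to echelon form.
R2 ← R2 − (2)·R1: [0, 0, 3, 3]
R3 ← R3 − (1/3)·R1: [0, 2/3, 11/3, 3]
R4 ← R4 − (5/3)·R1: [0, -2/3, 1/3, 1]
R5 ← R5 − (5/3)·R1: [0, -2/3, 4/3, 2]
R6 ← R6 + (3)·R1: [0, 2, -1, -3]
Swap R2 ↔ R3
R4 ← R4 + R2: [0, 0, 4, 4]
R5 ← R5 + R2: [0, 0, 5, 5]
R6 ← R6 − (3)·R2: [0, 0, -12, -12]
R4 ← R4 − (4/3)·R3: [0, 0, 0, 0]
R5 ← R5 − (5/3)·R3: [0, 0, 0, 0]
R6 ← R6 + (4)·R3: [0, 0, 0, 0]
Echelon form has 3 nonzero rows, so rank(C) = 3.
The rank gives the maximum number of linearly independent columns: 3.

3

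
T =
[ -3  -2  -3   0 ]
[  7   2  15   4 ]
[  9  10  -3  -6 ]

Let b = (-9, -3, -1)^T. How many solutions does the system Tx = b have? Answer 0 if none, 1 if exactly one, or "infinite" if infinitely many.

Row reduce the augmented matrix [T | b].
R2 ← R2 + (7/3)·R1: [0, -8/3, 8, 4, -24]
R3 ← R3 + (3)·R1: [0, 4, -12, -6, -28]
R3 ← R3 + (3/2)·R2: [0, 0, 0, 0, -64]
The echelon form has 3 nonzero rows; the last pivot sits in the augmented column, so rank(T) = 2 but rank([T|b]) = 3.
Since the ranks differ, the system is inconsistent.
It has no solutions.

0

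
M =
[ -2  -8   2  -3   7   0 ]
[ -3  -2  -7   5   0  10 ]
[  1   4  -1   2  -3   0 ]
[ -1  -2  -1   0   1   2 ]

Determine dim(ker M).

Row reduce to echelon form.
R2 ← R2 − (3/2)·R1: [0, 10, -10, 19/2, -21/2, 10]
R3 ← R3 + (1/2)·R1: [0, 0, 0, 1/2, 1/2, 0]
R4 ← R4 − (1/2)·R1: [0, 2, -2, 3/2, -5/2, 2]
R4 ← R4 − (1/5)·R2: [0, 0, 0, -2/5, -2/5, 0]
R4 ← R4 + (4/5)·R3: [0, 0, 0, 0, 0, 0]
3 nonzero rows, so rank(M) = 3.
M has 6 columns; by rank–nullity, nullity = 6 − 3 = 3.

3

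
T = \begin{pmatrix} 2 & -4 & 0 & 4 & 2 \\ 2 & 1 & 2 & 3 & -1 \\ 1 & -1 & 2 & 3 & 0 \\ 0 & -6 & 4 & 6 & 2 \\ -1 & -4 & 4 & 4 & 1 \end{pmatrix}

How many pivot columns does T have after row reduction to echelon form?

Row reduce to echelon form.
R2 ← R2 − R1: [0, 5, 2, -1, -3]
R3 ← R3 − (1/2)·R1: [0, 1, 2, 1, -1]
R5 ← R5 + (1/2)·R1: [0, -6, 4, 6, 2]
R3 ← R3 − (1/5)·R2: [0, 0, 8/5, 6/5, -2/5]
R4 ← R4 + (6/5)·R2: [0, 0, 32/5, 24/5, -8/5]
R5 ← R5 + (6/5)·R2: [0, 0, 32/5, 24/5, -8/5]
R4 ← R4 − (4)·R3: [0, 0, 0, 0, 0]
R5 ← R5 − (4)·R3: [0, 0, 0, 0, 0]
Echelon form has 3 nonzero rows, so rank(T) = 3.
Each nonzero row contributes one pivot column: 3 pivot columns.

3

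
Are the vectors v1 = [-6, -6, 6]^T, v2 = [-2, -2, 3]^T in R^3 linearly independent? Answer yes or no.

Form the matrix with these vectors as rows and row reduce.
R2 ← R2 − (1/3)·R1: [0, 0, 1]
2 nonzero rows, so the 2 vectors span a space of dimension 2.
Since 2 = 2, the vectors are linearly independent.

yes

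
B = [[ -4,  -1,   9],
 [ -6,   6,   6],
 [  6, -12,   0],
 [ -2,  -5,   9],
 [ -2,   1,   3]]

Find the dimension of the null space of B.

1

Row reduce to echelon form.
R2 ← R2 − (3/2)·R1: [0, 15/2, -15/2]
R3 ← R3 + (3/2)·R1: [0, -27/2, 27/2]
R4 ← R4 − (1/2)·R1: [0, -9/2, 9/2]
R5 ← R5 − (1/2)·R1: [0, 3/2, -3/2]
R3 ← R3 + (9/5)·R2: [0, 0, 0]
R4 ← R4 + (3/5)·R2: [0, 0, 0]
R5 ← R5 − (1/5)·R2: [0, 0, 0]
2 nonzero rows, so rank(B) = 2.
B has 3 columns; by rank–nullity, nullity = 3 − 2 = 1.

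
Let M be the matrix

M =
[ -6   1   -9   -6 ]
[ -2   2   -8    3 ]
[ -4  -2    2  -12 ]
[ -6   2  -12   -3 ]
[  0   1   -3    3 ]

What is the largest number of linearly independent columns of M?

Row reduce to echelon form.
R2 ← R2 − (1/3)·R1: [0, 5/3, -5, 5]
R3 ← R3 − (2/3)·R1: [0, -8/3, 8, -8]
R4 ← R4 − R1: [0, 1, -3, 3]
R3 ← R3 + (8/5)·R2: [0, 0, 0, 0]
R4 ← R4 − (3/5)·R2: [0, 0, 0, 0]
R5 ← R5 − (3/5)·R2: [0, 0, 0, 0]
Echelon form has 2 nonzero rows, so rank(M) = 2.
The rank gives the maximum number of linearly independent columns: 2.

2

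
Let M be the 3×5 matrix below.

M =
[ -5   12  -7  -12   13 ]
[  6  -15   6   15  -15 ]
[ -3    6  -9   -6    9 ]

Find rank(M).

Row reduce to echelon form.
R2 ← R2 + (6/5)·R1: [0, -3/5, -12/5, 3/5, 3/5]
R3 ← R3 − (3/5)·R1: [0, -6/5, -24/5, 6/5, 6/5]
R3 ← R3 − (2)·R2: [0, 0, 0, 0, 0]
Echelon form has 2 nonzero rows, so rank(M) = 2.

2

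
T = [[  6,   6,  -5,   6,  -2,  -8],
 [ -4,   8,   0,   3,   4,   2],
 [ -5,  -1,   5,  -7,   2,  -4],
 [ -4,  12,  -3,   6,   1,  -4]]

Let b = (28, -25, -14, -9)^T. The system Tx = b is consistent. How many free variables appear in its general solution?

2

Row reduce the augmented matrix [T | b].
R2 ← R2 + (2/3)·R1: [0, 12, -10/3, 7, 8/3, -10/3, -19/3]
R3 ← R3 + (5/6)·R1: [0, 4, 5/6, -2, 1/3, -32/3, 28/3]
R4 ← R4 + (2/3)·R1: [0, 16, -19/3, 10, -1/3, -28/3, 29/3]
R3 ← R3 − (1/3)·R2: [0, 0, 35/18, -13/3, -5/9, -86/9, 103/9]
R4 ← R4 − (4/3)·R2: [0, 0, -17/9, 2/3, -35/9, -44/9, 163/9]
R4 ← R4 + (34/35)·R3: [0, 0, 0, -124/35, -31/7, -496/35, 1023/35]
The echelon form has 4 nonzero rows, and every pivot lies in the first 6 columns, so rank(T) = rank([T|b]) = 4.
The system is consistent.
Free variables = (unknowns) − (rank) = 6 − 4 = 2.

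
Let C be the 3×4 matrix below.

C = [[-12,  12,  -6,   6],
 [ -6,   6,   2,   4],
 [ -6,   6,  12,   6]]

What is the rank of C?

2

Row reduce to echelon form.
R2 ← R2 − (1/2)·R1: [0, 0, 5, 1]
R3 ← R3 − (1/2)·R1: [0, 0, 15, 3]
R3 ← R3 − (3)·R2: [0, 0, 0, 0]
Echelon form has 2 nonzero rows, so rank(C) = 2.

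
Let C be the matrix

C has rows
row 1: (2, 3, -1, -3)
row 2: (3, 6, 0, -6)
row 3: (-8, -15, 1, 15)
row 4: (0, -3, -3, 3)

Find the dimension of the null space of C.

Row reduce to echelon form.
R2 ← R2 − (3/2)·R1: [0, 3/2, 3/2, -3/2]
R3 ← R3 + (4)·R1: [0, -3, -3, 3]
R3 ← R3 + (2)·R2: [0, 0, 0, 0]
R4 ← R4 + (2)·R2: [0, 0, 0, 0]
2 nonzero rows, so rank(C) = 2.
C has 4 columns; by rank–nullity, nullity = 4 − 2 = 2.

2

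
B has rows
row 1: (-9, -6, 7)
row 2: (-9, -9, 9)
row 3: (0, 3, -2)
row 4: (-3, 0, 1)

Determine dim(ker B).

Row reduce to echelon form.
R2 ← R2 − R1: [0, -3, 2]
R4 ← R4 − (1/3)·R1: [0, 2, -4/3]
R3 ← R3 + R2: [0, 0, 0]
R4 ← R4 + (2/3)·R2: [0, 0, 0]
2 nonzero rows, so rank(B) = 2.
B has 3 columns; by rank–nullity, nullity = 3 − 2 = 1.

1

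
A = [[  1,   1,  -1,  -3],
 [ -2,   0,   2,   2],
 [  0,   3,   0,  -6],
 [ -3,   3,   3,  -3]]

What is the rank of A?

Row reduce to echelon form.
R2 ← R2 + (2)·R1: [0, 2, 0, -4]
R4 ← R4 + (3)·R1: [0, 6, 0, -12]
R3 ← R3 − (3/2)·R2: [0, 0, 0, 0]
R4 ← R4 − (3)·R2: [0, 0, 0, 0]
Echelon form has 2 nonzero rows, so rank(A) = 2.

2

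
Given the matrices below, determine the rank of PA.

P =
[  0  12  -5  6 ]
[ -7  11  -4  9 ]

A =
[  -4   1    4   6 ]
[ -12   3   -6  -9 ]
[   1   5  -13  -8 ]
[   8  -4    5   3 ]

2

First compute PA:
[[-101, -13,  23, -50],
 [-36, -30,   3, -82]]
Now row reduce the product.
R2 ← R2 − (36/101)·R1: [0, -2562/101, -525/101, -6482/101]
2 nonzero rows, so rank(PA) = 2.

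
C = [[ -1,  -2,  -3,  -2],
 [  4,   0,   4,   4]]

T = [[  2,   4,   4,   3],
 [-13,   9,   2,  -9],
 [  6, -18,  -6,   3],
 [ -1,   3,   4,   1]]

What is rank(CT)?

First compute CT:
[[  8,  26,   2,   4],
 [ 28, -44,   8,  28]]
Now row reduce the product.
R2 ← R2 − (7/2)·R1: [0, -135, 1, 14]
2 nonzero rows, so rank(CT) = 2.

2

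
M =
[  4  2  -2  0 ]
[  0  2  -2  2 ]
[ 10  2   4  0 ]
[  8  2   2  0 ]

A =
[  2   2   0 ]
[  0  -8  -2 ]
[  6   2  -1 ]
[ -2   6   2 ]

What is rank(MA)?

2

First compute MA:
[[ -4, -12,  -2],
 [-16,  -8,   2],
 [ 44,  12,  -8],
 [ 28,   4,  -6]]
Now row reduce the product.
R2 ← R2 − (4)·R1: [0, 40, 10]
R3 ← R3 + (11)·R1: [0, -120, -30]
R4 ← R4 + (7)·R1: [0, -80, -20]
R3 ← R3 + (3)·R2: [0, 0, 0]
R4 ← R4 + (2)·R2: [0, 0, 0]
2 nonzero rows, so rank(MA) = 2.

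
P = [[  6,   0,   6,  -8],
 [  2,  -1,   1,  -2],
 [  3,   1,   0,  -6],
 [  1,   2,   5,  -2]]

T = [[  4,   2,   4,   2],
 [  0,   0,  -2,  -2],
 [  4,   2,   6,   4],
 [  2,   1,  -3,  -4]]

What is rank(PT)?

2

First compute PT:
[[ 32,  16,  84,  68],
 [  8,   4,  22,  18],
 [  0,   0,  28,  28],
 [ 20,  10,  36,  26]]
Now row reduce the product.
R2 ← R2 − (1/4)·R1: [0, 0, 1, 1]
R4 ← R4 − (5/8)·R1: [0, 0, -33/2, -33/2]
R3 ← R3 − (28)·R2: [0, 0, 0, 0]
R4 ← R4 + (33/2)·R2: [0, 0, 0, 0]
2 nonzero rows, so rank(PT) = 2.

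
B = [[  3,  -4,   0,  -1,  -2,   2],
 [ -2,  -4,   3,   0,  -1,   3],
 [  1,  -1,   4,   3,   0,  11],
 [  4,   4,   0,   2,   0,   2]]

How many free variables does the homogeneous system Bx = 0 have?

Row reduce to echelon form.
R2 ← R2 + (2/3)·R1: [0, -20/3, 3, -2/3, -7/3, 13/3]
R3 ← R3 − (1/3)·R1: [0, 1/3, 4, 10/3, 2/3, 31/3]
R4 ← R4 − (4/3)·R1: [0, 28/3, 0, 10/3, 8/3, -2/3]
R3 ← R3 + (1/20)·R2: [0, 0, 83/20, 33/10, 11/20, 211/20]
R4 ← R4 + (7/5)·R2: [0, 0, 21/5, 12/5, -3/5, 27/5]
R4 ← R4 − (84/83)·R3: [0, 0, 0, -78/83, -96/83, -438/83]
4 nonzero rows, so rank(B) = 4.
B has 6 columns; by rank–nullity, nullity = 6 − 4 = 2.

2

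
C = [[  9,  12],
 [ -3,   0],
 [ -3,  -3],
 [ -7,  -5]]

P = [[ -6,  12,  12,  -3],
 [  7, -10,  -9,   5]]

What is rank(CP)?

First compute CP:
[[ 30, -12,   0,  33],
 [ 18, -36, -36,   9],
 [ -3,  -6,  -9,  -6],
 [  7, -34, -39,  -4]]
Now row reduce the product.
R2 ← R2 − (3/5)·R1: [0, -144/5, -36, -54/5]
R3 ← R3 + (1/10)·R1: [0, -36/5, -9, -27/10]
R4 ← R4 − (7/30)·R1: [0, -156/5, -39, -117/10]
R3 ← R3 − (1/4)·R2: [0, 0, 0, 0]
R4 ← R4 − (13/12)·R2: [0, 0, 0, 0]
2 nonzero rows, so rank(CP) = 2.

2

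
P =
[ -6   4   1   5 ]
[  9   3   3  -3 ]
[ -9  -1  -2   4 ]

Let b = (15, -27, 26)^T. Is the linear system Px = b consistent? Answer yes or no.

Row reduce the augmented matrix [P | b].
R2 ← R2 + (3/2)·R1: [0, 9, 9/2, 9/2, -9/2]
R3 ← R3 − (3/2)·R1: [0, -7, -7/2, -7/2, 7/2]
R3 ← R3 + (7/9)·R2: [0, 0, 0, 0, 0]
The echelon form has 2 nonzero rows, and every pivot lies in the first 4 columns, so rank(P) = rank([P|b]) = 2.
The system is consistent.

yes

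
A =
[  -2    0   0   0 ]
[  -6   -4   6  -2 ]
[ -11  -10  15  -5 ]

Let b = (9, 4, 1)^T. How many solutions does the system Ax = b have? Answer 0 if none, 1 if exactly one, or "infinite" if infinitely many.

0

Row reduce the augmented matrix [A | b].
R2 ← R2 − (3)·R1: [0, -4, 6, -2, -23]
R3 ← R3 − (11/2)·R1: [0, -10, 15, -5, -97/2]
R3 ← R3 − (5/2)·R2: [0, 0, 0, 0, 9]
The echelon form has 3 nonzero rows; the last pivot sits in the augmented column, so rank(A) = 2 but rank([A|b]) = 3.
Since the ranks differ, the system is inconsistent.
It has no solutions.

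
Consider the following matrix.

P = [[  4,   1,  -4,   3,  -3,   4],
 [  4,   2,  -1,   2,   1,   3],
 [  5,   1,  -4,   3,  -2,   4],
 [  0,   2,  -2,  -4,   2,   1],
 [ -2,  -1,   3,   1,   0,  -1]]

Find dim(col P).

5

Row reduce to echelon form.
R2 ← R2 − R1: [0, 1, 3, -1, 4, -1]
R3 ← R3 − (5/4)·R1: [0, -1/4, 1, -3/4, 7/4, -1]
R5 ← R5 + (1/2)·R1: [0, -1/2, 1, 5/2, -3/2, 1]
R3 ← R3 + (1/4)·R2: [0, 0, 7/4, -1, 11/4, -5/4]
R4 ← R4 − (2)·R2: [0, 0, -8, -2, -6, 3]
R5 ← R5 + (1/2)·R2: [0, 0, 5/2, 2, 1/2, 1/2]
R4 ← R4 + (32/7)·R3: [0, 0, 0, -46/7, 46/7, -19/7]
R5 ← R5 − (10/7)·R3: [0, 0, 0, 24/7, -24/7, 16/7]
R5 ← R5 + (12/23)·R4: [0, 0, 0, 0, 0, 20/23]
Echelon form has 5 nonzero rows, so rank(P) = 5.
The column space has dimension equal to the rank: 5.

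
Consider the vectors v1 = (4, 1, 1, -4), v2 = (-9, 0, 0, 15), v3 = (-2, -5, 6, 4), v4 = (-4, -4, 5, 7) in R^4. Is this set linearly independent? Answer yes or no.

Form the matrix with these vectors as rows and row reduce.
R2 ← R2 + (9/4)·R1: [0, 9/4, 9/4, 6]
R3 ← R3 + (1/2)·R1: [0, -9/2, 13/2, 2]
R4 ← R4 + R1: [0, -3, 6, 3]
R3 ← R3 + (2)·R2: [0, 0, 11, 14]
R4 ← R4 + (4/3)·R2: [0, 0, 9, 11]
R4 ← R4 − (9/11)·R3: [0, 0, 0, -5/11]
4 nonzero rows, so the 4 vectors span a space of dimension 4.
Since 4 = 4, the vectors are linearly independent.

yes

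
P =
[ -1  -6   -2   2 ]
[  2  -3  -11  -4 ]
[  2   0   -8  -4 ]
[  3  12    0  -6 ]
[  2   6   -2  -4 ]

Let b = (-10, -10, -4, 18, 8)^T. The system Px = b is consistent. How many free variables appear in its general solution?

2

Row reduce the augmented matrix [P | b].
R2 ← R2 + (2)·R1: [0, -15, -15, 0, -30]
R3 ← R3 + (2)·R1: [0, -12, -12, 0, -24]
R4 ← R4 + (3)·R1: [0, -6, -6, 0, -12]
R5 ← R5 + (2)·R1: [0, -6, -6, 0, -12]
R3 ← R3 − (4/5)·R2: [0, 0, 0, 0, 0]
R4 ← R4 − (2/5)·R2: [0, 0, 0, 0, 0]
R5 ← R5 − (2/5)·R2: [0, 0, 0, 0, 0]
The echelon form has 2 nonzero rows, and every pivot lies in the first 4 columns, so rank(P) = rank([P|b]) = 2.
The system is consistent.
Free variables = (unknowns) − (rank) = 4 − 2 = 2.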